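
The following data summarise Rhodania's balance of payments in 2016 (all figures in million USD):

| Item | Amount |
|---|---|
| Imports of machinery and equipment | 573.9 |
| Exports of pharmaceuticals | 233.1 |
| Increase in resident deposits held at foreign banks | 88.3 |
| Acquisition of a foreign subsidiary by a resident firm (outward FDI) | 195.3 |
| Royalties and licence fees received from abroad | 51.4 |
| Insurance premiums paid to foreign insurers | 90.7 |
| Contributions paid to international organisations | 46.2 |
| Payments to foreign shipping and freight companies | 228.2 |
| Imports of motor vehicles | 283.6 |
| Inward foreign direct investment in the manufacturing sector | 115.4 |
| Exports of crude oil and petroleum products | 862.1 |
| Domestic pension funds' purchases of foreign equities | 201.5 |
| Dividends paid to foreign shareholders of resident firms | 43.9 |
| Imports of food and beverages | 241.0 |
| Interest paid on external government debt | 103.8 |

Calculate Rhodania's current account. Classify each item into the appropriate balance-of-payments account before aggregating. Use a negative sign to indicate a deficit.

-464.7

Goods: 233.1 - 283.6 + 862.1 - 241.0 - 573.9 = -3.3
Services: -228.2 + 51.4 - 90.7 = -267.5
Primary income: -103.8 - 43.9 = -147.7
Secondary income: -46.2
Current account = (-3.3) + (-267.5) + (-147.7) + (-46.2) = -464.7
(Excluded from the current account — financial account: increase in resident deposits held at foreign banks 88.3, acquisition of a foreign subsidiary by a resident firm (outward FDI) 195.3, inward foreign direct investment in the manufacturing sector 115.4, domestic pension funds' purchases of foreign equities 201.5.)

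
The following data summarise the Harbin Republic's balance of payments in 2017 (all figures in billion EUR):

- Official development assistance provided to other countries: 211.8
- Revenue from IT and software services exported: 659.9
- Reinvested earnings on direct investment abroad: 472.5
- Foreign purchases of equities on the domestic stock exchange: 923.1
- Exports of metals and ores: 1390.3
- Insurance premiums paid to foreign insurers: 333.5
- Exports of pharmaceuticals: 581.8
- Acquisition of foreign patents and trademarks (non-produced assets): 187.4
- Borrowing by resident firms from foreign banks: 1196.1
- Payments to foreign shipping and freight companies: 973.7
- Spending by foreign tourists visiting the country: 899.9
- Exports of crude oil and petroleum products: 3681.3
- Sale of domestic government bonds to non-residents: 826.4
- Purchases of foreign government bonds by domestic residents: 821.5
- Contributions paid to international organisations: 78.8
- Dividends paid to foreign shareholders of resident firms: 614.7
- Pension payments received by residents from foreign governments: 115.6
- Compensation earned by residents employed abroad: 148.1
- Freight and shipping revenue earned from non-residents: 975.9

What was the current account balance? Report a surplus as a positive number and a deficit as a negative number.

Goods: 3681.3 + 1390.3 + 581.8 = 5653.4
Services: 659.9 + 975.9 + 899.9 - 333.5 - 973.7 = 1228.5
Primary income: 472.5 - 614.7 + 148.1 = 5.9
Secondary income: -78.8 + 115.6 - 211.8 = -175.0
Current account = 5653.4 + 1228.5 + 5.9 + (-175.0) = 6712.8
(Excluded from the current account — financial account: foreign purchases of equities on the domestic stock exchange 923.1, borrowing by resident firms from foreign banks 1196.1, sale of domestic government bonds to non-residents 826.4, purchases of foreign government bonds by domestic residents 821.5; capital account: acquisition of foreign patents and trademarks (non-produced assets) 187.4.)

6712.8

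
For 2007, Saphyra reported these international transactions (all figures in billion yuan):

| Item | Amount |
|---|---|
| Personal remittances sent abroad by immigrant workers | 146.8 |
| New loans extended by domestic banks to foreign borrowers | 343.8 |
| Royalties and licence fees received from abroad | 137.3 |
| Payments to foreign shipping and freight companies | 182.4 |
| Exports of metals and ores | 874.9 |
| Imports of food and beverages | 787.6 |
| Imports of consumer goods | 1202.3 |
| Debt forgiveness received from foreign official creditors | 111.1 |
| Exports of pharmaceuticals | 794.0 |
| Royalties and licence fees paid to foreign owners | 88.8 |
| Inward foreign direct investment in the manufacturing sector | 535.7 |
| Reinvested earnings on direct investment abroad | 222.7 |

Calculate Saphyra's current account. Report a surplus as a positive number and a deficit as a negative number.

-379.0

Goods: 794.0 - 787.6 - 1202.3 + 874.9 = -321.0
Services: -182.4 - 88.8 + 137.3 = -133.9
Primary income: 222.7
Secondary income: -146.8
Current account = (-321.0) + (-133.9) + 222.7 + (-146.8) = -379.0
(Excluded from the current account — financial account: new loans extended by domestic banks to foreign borrowers 343.8, inward foreign direct investment in the manufacturing sector 535.7; capital account: debt forgiveness received from foreign official creditors 111.1.)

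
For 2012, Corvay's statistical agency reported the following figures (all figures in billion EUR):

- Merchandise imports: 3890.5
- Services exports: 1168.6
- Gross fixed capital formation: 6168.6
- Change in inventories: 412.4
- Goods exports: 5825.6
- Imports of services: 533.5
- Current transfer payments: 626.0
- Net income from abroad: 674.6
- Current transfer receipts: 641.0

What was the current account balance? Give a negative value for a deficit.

3259.8

Goods balance = 5825.6 - 3890.5 = 1935.1
Services balance = 1168.6 - 533.5 = 635.1
Trade balance (goods + services) = 1935.1 + 635.1 = 2570.2
Net primary income = 674.6
Net secondary income = 641.0 - 626.0 = 15.0
Current account = 2570.2 + 674.6 + 15.0 = 3259.8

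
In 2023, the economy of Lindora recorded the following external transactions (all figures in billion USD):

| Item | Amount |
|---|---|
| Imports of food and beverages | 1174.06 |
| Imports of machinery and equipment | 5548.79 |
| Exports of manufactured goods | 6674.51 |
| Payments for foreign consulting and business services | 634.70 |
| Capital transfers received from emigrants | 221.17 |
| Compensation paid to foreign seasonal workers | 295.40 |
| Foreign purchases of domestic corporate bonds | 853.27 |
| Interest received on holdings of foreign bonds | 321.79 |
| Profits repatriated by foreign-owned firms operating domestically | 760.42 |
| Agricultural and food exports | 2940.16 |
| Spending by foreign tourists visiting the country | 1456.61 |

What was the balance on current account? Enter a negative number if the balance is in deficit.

Goods: -1174.06 + 6674.51 - 5548.79 + 2940.16 = 2891.82
Services: -634.70 + 1456.61 = 821.91
Primary income: -295.40 + 321.79 - 760.42 = -734.03
Current account = 2891.82 + 821.91 + (-734.03) = 2979.70
(Excluded from the current account — capital account: capital transfers received from emigrants 221.17; financial account: foreign purchases of domestic corporate bonds 853.27.)

2979.70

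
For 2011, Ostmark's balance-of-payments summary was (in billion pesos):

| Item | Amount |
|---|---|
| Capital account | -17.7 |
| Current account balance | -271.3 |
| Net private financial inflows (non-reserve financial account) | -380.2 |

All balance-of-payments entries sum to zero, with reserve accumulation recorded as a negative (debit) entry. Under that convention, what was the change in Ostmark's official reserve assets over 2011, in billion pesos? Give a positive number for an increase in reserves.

-669.2

Official reserve transactions balance = -((-271.3) + (-17.7) + (-380.2)) = 669.2
An accumulation of reserves is recorded as a debit (negative entry), so the change in the stock of reserves is the negative of that balance.
Change in official reserves = -(669.2) = -669.2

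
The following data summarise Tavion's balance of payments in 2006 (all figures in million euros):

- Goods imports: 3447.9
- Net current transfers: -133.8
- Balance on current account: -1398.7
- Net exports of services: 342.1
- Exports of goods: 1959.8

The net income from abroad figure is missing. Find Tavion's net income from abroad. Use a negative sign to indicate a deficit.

-118.9

Current account = goods balance + services balance + net primary income + net secondary income
Sum of the known components = -1279.8
Net income from abroad = CA - (known components) = -1398.7 - (-1279.8) = -118.9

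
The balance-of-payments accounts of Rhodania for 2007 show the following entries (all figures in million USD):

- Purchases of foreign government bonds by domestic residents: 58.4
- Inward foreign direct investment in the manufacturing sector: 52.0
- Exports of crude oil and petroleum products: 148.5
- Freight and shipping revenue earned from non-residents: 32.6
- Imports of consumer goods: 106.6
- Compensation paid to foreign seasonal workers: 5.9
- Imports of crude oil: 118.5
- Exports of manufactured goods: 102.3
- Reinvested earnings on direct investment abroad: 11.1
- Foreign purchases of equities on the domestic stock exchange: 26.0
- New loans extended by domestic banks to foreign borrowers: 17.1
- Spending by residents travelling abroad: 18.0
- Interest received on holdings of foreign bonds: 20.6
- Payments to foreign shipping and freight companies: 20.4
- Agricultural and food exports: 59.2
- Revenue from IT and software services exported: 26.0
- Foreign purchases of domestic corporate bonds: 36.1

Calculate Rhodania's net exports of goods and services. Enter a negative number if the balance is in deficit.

Goods: 148.5 - 118.5 - 106.6 + 102.3 + 59.2 = 84.9
Services: 26.0 - 18.0 - 20.4 + 32.6 = 20.2
Trade balance = 84.9 + 20.2 = 105.1
(Excluded from the trade balance — financial account: purchases of foreign government bonds by domestic residents 58.4, inward foreign direct investment in the manufacturing sector 52.0, foreign purchases of equities on the domestic stock exchange 26.0, new loans extended by domestic banks to foreign borrowers 17.1, foreign purchases of domestic corporate bonds 36.1; primary income: compensation paid to foreign seasonal workers 5.9, reinvested earnings on direct investment abroad 11.1, interest received on holdings of foreign bonds 20.6.)

105.1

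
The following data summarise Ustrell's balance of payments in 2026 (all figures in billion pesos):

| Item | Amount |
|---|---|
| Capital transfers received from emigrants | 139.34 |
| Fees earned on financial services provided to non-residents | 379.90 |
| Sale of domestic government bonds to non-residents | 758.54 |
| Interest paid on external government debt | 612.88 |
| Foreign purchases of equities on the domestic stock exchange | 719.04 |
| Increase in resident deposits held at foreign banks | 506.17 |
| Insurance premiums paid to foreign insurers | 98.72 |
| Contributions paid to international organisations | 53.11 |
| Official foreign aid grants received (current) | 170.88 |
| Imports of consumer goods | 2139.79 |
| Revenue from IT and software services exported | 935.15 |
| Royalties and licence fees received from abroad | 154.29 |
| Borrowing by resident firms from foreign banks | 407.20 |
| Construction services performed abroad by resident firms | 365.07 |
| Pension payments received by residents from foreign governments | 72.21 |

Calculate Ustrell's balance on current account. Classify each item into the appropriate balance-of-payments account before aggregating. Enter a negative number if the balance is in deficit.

Goods: -2139.79
Services: 365.07 + 935.15 + 379.90 - 98.72 + 154.29 = 1735.69
Primary income: -612.88
Secondary income: 170.88 - 53.11 + 72.21 = 189.98
Current account = (-2139.79) + 1735.69 + (-612.88) + 189.98 = -827.00
(Excluded from the current account — capital account: capital transfers received from emigrants 139.34; financial account: sale of domestic government bonds to non-residents 758.54, foreign purchases of equities on the domestic stock exchange 719.04, increase in resident deposits held at foreign banks 506.17, borrowing by resident firms from foreign banks 407.20.)

-827.00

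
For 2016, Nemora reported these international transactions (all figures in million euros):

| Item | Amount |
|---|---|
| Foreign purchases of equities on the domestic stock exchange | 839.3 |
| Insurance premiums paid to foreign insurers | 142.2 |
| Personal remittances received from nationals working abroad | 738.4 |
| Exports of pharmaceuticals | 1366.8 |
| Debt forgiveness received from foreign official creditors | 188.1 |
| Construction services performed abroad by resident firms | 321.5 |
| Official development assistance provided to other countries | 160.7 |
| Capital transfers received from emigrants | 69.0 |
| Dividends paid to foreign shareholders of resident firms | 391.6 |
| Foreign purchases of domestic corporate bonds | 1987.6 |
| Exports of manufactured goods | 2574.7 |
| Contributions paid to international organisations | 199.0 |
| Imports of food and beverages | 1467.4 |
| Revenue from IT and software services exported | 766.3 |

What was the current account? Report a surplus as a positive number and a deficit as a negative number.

3406.8

Goods: 2574.7 + 1366.8 - 1467.4 = 2474.1
Services: 766.3 + 321.5 - 142.2 = 945.6
Primary income: -391.6
Secondary income: -160.7 - 199.0 + 738.4 = 378.7
Current account = 2474.1 + 945.6 + (-391.6) + 378.7 = 3406.8
(Excluded from the current account — financial account: foreign purchases of equities on the domestic stock exchange 839.3, foreign purchases of domestic corporate bonds 1987.6; capital account: debt forgiveness received from foreign official creditors 188.1, capital transfers received from emigrants 69.0.)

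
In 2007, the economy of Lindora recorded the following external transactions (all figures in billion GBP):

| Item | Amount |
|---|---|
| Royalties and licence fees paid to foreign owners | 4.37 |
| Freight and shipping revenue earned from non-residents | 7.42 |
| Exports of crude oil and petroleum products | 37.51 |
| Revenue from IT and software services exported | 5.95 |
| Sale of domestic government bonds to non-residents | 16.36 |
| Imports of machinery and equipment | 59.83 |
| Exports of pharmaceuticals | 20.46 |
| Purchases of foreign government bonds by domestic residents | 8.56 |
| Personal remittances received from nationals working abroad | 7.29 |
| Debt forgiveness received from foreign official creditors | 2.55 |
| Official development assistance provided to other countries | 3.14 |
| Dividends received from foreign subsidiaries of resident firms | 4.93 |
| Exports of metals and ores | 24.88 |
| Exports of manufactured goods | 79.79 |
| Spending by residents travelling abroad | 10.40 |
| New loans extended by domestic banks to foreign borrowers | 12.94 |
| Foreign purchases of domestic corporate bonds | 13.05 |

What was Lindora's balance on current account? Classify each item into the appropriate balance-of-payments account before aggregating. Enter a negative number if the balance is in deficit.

110.49

Goods: -59.83 + 24.88 + 79.79 + 37.51 + 20.46 = 102.81
Services: 7.42 - 4.37 - 10.40 + 5.95 = -1.40
Primary income: 4.93
Secondary income: 7.29 - 3.14 = 4.15
Current account = 102.81 + (-1.40) + 4.93 + 4.15 = 110.49
(Excluded from the current account — financial account: sale of domestic government bonds to non-residents 16.36, purchases of foreign government bonds by domestic residents 8.56, new loans extended by domestic banks to foreign borrowers 12.94, foreign purchases of domestic corporate bonds 13.05; capital account: debt forgiveness received from foreign official creditors 2.55.)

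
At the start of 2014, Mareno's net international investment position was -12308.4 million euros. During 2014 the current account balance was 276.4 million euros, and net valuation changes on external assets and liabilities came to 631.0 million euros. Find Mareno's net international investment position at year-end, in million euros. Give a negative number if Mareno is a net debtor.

-11401.0

Change in NIIP = current account + net valuation change = 276.4 + 631.0 = 907.4
End-of-year NIIP = -12308.4 + 907.4 = -11401.0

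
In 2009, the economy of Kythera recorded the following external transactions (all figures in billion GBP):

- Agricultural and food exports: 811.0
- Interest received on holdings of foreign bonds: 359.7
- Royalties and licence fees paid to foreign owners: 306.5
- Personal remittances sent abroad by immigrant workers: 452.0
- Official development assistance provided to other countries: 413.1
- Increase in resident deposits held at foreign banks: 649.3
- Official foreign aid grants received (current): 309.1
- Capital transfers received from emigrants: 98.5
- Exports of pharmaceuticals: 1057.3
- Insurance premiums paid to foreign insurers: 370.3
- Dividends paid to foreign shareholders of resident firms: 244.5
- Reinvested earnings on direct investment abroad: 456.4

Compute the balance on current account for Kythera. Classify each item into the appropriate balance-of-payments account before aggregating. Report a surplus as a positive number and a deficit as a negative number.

Goods: 811.0 + 1057.3 = 1868.3
Services: -306.5 - 370.3 = -676.8
Primary income: 456.4 + 359.7 - 244.5 = 571.6
Secondary income: -413.1 - 452.0 + 309.1 = -556.0
Current account = 1868.3 + (-676.8) + 571.6 + (-556.0) = 1207.1
(Excluded from the current account — financial account: increase in resident deposits held at foreign banks 649.3; capital account: capital transfers received from emigrants 98.5.)

1207.1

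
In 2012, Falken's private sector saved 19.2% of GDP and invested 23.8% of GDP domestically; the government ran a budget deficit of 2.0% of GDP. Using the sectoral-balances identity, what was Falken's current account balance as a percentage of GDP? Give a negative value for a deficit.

-6.6

By the sectoral-balances identity, CA = (S_private - I) + (T - G).
Private balance = 19.2 - 23.8 = -4.6
Government balance (T - G) = -2.0
CA = -4.6 + (-2.0) = -6.6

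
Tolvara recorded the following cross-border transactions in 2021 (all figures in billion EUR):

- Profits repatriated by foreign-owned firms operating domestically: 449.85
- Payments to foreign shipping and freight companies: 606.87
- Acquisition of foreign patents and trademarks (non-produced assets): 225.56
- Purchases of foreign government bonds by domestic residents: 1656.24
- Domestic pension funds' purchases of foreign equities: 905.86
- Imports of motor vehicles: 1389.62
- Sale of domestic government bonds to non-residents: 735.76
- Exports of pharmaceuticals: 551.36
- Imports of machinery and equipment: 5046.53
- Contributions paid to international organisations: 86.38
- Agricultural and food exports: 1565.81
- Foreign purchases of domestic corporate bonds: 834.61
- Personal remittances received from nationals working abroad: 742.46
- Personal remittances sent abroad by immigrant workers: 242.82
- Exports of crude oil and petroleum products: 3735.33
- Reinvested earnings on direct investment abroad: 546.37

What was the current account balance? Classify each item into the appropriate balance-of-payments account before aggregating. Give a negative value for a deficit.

-680.74

Goods: 1565.81 - 1389.62 + 551.36 + 3735.33 - 5046.53 = -583.65
Services: -606.87
Primary income: -449.85 + 546.37 = 96.52
Secondary income: -86.38 + 742.46 - 242.82 = 413.26
Current account = (-583.65) + (-606.87) + 96.52 + 413.26 = -680.74
(Excluded from the current account — capital account: acquisition of foreign patents and trademarks (non-produced assets) 225.56; financial account: purchases of foreign government bonds by domestic residents 1656.24, domestic pension funds' purchases of foreign equities 905.86, sale of domestic government bonds to non-residents 735.76, foreign purchases of domestic corporate bonds 834.61.)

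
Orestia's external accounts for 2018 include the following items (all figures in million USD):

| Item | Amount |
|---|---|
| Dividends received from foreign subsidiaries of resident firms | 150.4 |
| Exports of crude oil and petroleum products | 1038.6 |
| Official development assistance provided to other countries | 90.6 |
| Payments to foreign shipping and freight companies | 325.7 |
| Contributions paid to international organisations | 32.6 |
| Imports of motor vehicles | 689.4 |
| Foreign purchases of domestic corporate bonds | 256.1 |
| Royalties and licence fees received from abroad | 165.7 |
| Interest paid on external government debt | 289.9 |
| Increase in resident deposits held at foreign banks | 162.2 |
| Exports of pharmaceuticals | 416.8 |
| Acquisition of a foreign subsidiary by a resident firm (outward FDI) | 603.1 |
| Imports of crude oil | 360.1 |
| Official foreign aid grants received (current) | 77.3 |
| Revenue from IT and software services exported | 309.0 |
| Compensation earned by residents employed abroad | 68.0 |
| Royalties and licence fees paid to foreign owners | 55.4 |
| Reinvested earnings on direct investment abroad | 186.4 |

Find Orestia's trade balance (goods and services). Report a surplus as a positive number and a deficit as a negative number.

Goods: 1038.6 - 360.1 + 416.8 - 689.4 = 405.9
Services: 309.0 - 325.7 + 165.7 - 55.4 = 93.6
Trade balance = 405.9 + 93.6 = 499.5
(Excluded from the trade balance — primary income: dividends received from foreign subsidiaries of resident firms 150.4, interest paid on external government debt 289.9, compensation earned by residents employed abroad 68.0, reinvested earnings on direct investment abroad 186.4; secondary income: official development assistance provided to other countries 90.6, contributions paid to international organisations 32.6, official foreign aid grants received (current) 77.3; financial account: foreign purchases of domestic corporate bonds 256.1, increase in resident deposits held at foreign banks 162.2, acquisition of a foreign subsidiary by a resident firm (outward FDI) 603.1.)

499.5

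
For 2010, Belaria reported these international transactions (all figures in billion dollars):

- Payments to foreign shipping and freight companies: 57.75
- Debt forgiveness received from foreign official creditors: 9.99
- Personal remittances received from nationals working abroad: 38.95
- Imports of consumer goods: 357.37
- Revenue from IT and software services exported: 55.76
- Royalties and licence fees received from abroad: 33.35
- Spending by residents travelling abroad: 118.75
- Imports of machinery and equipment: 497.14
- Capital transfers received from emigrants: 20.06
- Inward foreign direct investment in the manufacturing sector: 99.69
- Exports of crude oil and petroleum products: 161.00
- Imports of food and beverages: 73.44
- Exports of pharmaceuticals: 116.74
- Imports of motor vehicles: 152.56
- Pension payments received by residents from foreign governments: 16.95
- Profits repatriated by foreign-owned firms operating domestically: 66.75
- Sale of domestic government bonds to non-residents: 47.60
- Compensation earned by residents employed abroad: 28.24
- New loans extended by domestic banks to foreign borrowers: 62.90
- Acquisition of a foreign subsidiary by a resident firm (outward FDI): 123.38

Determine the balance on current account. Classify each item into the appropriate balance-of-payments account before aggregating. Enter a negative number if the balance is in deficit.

Goods: -357.37 - 73.44 + 116.74 - 497.14 - 152.56 + 161.00 = -802.77
Services: -118.75 + 33.35 + 55.76 - 57.75 = -87.39
Primary income: -66.75 + 28.24 = -38.51
Secondary income: 38.95 + 16.95 = 55.90
Current account = (-802.77) + (-87.39) + (-38.51) + 55.90 = -872.77
(Excluded from the current account — capital account: debt forgiveness received from foreign official creditors 9.99, capital transfers received from emigrants 20.06; financial account: inward foreign direct investment in the manufacturing sector 99.69, sale of domestic government bonds to non-residents 47.60, new loans extended by domestic banks to foreign borrowers 62.90, acquisition of a foreign subsidiary by a resident firm (outward FDI) 123.38.)

-872.77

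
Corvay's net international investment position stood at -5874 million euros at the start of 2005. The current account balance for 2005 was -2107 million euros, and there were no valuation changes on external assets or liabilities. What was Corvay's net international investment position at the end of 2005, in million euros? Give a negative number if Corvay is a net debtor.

With no valuation effects, change in NIIP = current account = -2107
End-of-year NIIP = -5874 + (-2107) = -7981

-7981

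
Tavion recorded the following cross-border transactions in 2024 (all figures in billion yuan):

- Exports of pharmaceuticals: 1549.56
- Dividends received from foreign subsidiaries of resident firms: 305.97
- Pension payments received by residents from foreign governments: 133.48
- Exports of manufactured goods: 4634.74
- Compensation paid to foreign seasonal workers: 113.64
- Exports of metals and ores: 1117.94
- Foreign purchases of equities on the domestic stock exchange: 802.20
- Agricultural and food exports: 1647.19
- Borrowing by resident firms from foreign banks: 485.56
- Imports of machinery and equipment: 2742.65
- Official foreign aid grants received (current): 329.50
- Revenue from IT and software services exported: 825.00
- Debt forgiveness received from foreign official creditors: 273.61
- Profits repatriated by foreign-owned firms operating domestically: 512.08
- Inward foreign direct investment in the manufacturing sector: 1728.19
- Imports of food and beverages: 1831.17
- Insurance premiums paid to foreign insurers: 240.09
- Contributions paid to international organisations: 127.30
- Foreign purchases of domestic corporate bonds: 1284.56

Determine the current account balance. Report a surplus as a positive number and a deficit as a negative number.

Goods: 1647.19 - 2742.65 + 4634.74 + 1549.56 + 1117.94 - 1831.17 = 4375.61
Services: -240.09 + 825.00 = 584.91
Primary income: -113.64 - 512.08 + 305.97 = -319.75
Secondary income: -127.30 + 133.48 + 329.50 = 335.68
Current account = 4375.61 + 584.91 + (-319.75) + 335.68 = 4976.45
(Excluded from the current account — financial account: foreign purchases of equities on the domestic stock exchange 802.20, borrowing by resident firms from foreign banks 485.56, inward foreign direct investment in the manufacturing sector 1728.19, foreign purchases of domestic corporate bonds 1284.56; capital account: debt forgiveness received from foreign official creditors 273.61.)

4976.45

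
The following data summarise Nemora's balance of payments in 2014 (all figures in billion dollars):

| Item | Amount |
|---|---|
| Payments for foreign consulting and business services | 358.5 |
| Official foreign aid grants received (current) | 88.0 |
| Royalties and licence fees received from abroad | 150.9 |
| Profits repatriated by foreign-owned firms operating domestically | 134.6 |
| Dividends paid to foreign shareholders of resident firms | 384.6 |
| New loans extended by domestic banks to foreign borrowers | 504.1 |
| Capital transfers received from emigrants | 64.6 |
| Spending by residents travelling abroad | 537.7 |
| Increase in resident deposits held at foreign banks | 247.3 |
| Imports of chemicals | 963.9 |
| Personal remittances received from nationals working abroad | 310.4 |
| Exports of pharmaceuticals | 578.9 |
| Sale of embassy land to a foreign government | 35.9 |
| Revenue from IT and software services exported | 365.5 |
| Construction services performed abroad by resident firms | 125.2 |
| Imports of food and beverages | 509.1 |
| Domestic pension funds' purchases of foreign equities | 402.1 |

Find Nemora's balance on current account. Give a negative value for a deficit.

Goods: -963.9 + 578.9 - 509.1 = -894.1
Services: -358.5 + 125.2 + 150.9 + 365.5 - 537.7 = -254.6
Primary income: -134.6 - 384.6 = -519.2
Secondary income: 88.0 + 310.4 = 398.4
Current account = (-894.1) + (-254.6) + (-519.2) + 398.4 = -1269.5
(Excluded from the current account — financial account: new loans extended by domestic banks to foreign borrowers 504.1, increase in resident deposits held at foreign banks 247.3, domestic pension funds' purchases of foreign equities 402.1; capital account: capital transfers received from emigrants 64.6, sale of embassy land to a foreign government 35.9.)

-1269.5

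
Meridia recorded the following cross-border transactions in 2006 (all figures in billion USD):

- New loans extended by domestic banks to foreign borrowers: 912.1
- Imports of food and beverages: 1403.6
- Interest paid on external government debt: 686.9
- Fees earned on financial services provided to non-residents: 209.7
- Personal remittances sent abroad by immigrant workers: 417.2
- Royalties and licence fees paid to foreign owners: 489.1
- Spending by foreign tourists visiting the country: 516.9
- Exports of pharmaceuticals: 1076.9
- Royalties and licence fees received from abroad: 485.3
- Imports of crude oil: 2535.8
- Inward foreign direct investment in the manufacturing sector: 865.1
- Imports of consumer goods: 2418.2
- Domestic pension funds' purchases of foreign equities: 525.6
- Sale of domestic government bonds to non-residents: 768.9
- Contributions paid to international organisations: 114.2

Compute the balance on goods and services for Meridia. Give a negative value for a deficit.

Goods: 1076.9 - 2418.2 - 1403.6 - 2535.8 = -5280.7
Services: 209.7 + 485.3 - 489.1 + 516.9 = 722.8
Trade balance = -5280.7 + 722.8 = -4557.9
(Excluded from the trade balance — financial account: new loans extended by domestic banks to foreign borrowers 912.1, inward foreign direct investment in the manufacturing sector 865.1, domestic pension funds' purchases of foreign equities 525.6, sale of domestic government bonds to non-residents 768.9; primary income: interest paid on external government debt 686.9; secondary income: personal remittances sent abroad by immigrant workers 417.2, contributions paid to international organisations 114.2.)

-4557.9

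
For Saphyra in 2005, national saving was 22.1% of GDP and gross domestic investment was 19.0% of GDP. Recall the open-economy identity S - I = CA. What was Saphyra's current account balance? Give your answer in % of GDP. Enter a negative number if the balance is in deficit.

3.1

CA = S - I = 22.1 - 19.0 = 3.1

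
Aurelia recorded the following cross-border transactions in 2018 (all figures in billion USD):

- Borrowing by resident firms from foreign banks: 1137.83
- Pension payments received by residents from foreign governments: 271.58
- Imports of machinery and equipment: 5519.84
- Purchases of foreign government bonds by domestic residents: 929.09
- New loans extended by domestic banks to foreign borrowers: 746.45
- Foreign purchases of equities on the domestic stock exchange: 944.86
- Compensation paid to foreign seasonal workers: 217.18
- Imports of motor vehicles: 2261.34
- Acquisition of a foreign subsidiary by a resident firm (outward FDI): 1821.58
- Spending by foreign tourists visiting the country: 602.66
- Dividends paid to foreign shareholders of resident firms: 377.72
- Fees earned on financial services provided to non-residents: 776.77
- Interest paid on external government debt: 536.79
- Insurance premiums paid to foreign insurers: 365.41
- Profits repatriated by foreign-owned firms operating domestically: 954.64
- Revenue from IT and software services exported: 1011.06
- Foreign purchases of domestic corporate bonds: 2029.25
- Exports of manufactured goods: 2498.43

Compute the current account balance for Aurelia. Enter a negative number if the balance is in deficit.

-5072.42

Goods: -5519.84 + 2498.43 - 2261.34 = -5282.75
Services: 776.77 + 602.66 - 365.41 + 1011.06 = 2025.08
Primary income: -536.79 - 217.18 - 954.64 - 377.72 = -2086.33
Secondary income: 271.58
Current account = (-5282.75) + 2025.08 + (-2086.33) + 271.58 = -5072.42
(Excluded from the current account — financial account: borrowing by resident firms from foreign banks 1137.83, purchases of foreign government bonds by domestic residents 929.09, new loans extended by domestic banks to foreign borrowers 746.45, foreign purchases of equities on the domestic stock exchange 944.86, acquisition of a foreign subsidiary by a resident firm (outward FDI) 1821.58, foreign purchases of domestic corporate bonds 2029.25.)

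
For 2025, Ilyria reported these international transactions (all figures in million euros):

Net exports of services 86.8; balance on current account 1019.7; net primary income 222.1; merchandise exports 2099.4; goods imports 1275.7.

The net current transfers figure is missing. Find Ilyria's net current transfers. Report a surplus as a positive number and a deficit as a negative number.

-112.9

Current account = goods balance + services balance + net primary income + net secondary income
Sum of the known components = 1132.6
Net current transfers = CA - (known components) = 1019.7 - 1132.6 = -112.9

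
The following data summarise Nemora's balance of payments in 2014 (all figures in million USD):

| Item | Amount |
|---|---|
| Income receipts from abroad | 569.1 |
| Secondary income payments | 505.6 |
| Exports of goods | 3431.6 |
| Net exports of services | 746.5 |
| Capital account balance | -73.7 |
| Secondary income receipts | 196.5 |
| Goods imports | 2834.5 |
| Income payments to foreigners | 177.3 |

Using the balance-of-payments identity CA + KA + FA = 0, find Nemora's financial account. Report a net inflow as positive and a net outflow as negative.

Goods balance = 3431.6 - 2834.5 = 597.1
Services balance = 746.5
Trade balance (goods + services) = 597.1 + 746.5 = 1343.6
Net primary income = 569.1 - 177.3 = 391.8
Net secondary income = 196.5 - 505.6 = -309.1
Current account = 1343.6 + 391.8 + (-309.1) = 1426.3
Financial account = -(1426.3 + (-73.7)) = -1352.6

-1352.6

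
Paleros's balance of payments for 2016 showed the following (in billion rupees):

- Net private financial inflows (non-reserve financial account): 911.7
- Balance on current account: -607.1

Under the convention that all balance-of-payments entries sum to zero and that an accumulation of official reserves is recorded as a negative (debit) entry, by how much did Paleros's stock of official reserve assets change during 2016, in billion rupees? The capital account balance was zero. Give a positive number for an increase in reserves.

Official reserve transactions balance = -((-607.1) + 911.7) = -304.6
An accumulation of reserves is recorded as a debit (negative entry), so the change in the stock of reserves is the negative of that balance.
Change in official reserves = -(-304.6) = 304.6

304.6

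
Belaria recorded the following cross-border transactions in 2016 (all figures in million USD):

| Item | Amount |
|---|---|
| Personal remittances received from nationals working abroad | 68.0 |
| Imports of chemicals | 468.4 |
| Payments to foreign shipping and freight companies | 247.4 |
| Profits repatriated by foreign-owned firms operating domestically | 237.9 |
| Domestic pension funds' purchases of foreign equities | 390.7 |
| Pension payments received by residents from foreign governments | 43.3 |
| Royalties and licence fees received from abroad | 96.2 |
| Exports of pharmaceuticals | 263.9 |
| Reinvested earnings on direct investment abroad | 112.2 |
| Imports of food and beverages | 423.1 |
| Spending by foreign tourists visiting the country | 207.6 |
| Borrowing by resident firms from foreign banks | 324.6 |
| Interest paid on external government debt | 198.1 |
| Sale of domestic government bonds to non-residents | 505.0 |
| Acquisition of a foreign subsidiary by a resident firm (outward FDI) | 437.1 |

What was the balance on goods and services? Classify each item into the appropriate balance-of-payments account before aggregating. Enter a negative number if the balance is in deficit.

-571.2

Goods: -468.4 + 263.9 - 423.1 = -627.6
Services: 96.2 - 247.4 + 207.6 = 56.4
Trade balance = -627.6 + 56.4 = -571.2
(Excluded from the trade balance — secondary income: personal remittances received from nationals working abroad 68.0, pension payments received by residents from foreign governments 43.3; primary income: profits repatriated by foreign-owned firms operating domestically 237.9, reinvested earnings on direct investment abroad 112.2, interest paid on external government debt 198.1; financial account: domestic pension funds' purchases of foreign equities 390.7, borrowing by resident firms from foreign banks 324.6, sale of domestic government bonds to non-residents 505.0, acquisition of a foreign subsidiary by a resident firm (outward FDI) 437.1.)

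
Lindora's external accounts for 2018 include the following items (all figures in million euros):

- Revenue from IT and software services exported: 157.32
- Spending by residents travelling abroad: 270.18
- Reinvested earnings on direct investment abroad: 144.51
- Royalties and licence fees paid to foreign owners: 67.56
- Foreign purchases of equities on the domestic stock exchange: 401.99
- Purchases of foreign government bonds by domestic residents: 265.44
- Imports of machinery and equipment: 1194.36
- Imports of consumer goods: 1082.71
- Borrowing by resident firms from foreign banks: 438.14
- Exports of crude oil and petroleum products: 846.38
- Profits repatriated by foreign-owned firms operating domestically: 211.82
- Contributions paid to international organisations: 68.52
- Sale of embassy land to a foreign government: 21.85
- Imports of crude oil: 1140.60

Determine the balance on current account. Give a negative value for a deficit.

-2887.54

Goods: -1140.60 + 846.38 - 1194.36 - 1082.71 = -2571.29
Services: -270.18 - 67.56 + 157.32 = -180.42
Primary income: -211.82 + 144.51 = -67.31
Secondary income: -68.52
Current account = (-2571.29) + (-180.42) + (-67.31) + (-68.52) = -2887.54
(Excluded from the current account — financial account: foreign purchases of equities on the domestic stock exchange 401.99, purchases of foreign government bonds by domestic residents 265.44, borrowing by resident firms from foreign banks 438.14; capital account: sale of embassy land to a foreign government 21.85.)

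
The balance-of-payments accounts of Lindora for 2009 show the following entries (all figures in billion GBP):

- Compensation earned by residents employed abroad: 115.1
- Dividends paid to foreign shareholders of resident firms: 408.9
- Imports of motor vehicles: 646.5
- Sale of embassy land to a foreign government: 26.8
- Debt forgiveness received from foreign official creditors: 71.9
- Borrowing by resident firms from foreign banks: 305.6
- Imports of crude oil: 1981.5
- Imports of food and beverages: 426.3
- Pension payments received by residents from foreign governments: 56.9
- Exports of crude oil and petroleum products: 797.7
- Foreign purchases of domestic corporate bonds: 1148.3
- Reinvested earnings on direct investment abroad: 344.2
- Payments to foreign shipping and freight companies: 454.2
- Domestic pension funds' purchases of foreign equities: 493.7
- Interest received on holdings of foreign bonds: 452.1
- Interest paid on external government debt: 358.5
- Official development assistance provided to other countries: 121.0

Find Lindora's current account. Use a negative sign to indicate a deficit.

-2630.9

Goods: -646.5 - 426.3 + 797.7 - 1981.5 = -2256.6
Services: -454.2
Primary income: 452.1 - 358.5 - 408.9 + 344.2 + 115.1 = 144.0
Secondary income: 56.9 - 121.0 = -64.1
Current account = (-2256.6) + (-454.2) + 144.0 + (-64.1) = -2630.9
(Excluded from the current account — capital account: sale of embassy land to a foreign government 26.8, debt forgiveness received from foreign official creditors 71.9; financial account: borrowing by resident firms from foreign banks 305.6, foreign purchases of domestic corporate bonds 1148.3, domestic pension funds' purchases of foreign equities 493.7.)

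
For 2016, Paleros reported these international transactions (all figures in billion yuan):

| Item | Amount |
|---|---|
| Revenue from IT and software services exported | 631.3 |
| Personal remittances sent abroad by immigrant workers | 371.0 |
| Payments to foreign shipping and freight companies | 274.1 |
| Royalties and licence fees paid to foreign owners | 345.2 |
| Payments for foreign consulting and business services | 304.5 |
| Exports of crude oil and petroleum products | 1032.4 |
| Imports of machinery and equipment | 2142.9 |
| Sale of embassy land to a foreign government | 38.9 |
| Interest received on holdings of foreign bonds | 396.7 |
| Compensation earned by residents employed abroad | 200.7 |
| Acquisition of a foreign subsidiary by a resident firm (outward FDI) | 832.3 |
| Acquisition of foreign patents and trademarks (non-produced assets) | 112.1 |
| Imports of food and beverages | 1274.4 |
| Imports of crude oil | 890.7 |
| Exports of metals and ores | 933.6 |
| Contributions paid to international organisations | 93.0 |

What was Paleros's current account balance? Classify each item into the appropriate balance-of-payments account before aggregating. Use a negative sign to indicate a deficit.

-2501.1

Goods: -1274.4 - 2142.9 + 1032.4 - 890.7 + 933.6 = -2342.0
Services: -304.5 - 274.1 + 631.3 - 345.2 = -292.5
Primary income: 396.7 + 200.7 = 597.4
Secondary income: -371.0 - 93.0 = -464.0
Current account = (-2342.0) + (-292.5) + 597.4 + (-464.0) = -2501.1
(Excluded from the current account — capital account: sale of embassy land to a foreign government 38.9, acquisition of foreign patents and trademarks (non-produced assets) 112.1; financial account: acquisition of a foreign subsidiary by a resident firm (outward FDI) 832.3.)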